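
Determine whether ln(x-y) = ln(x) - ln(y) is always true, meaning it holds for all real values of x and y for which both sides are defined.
Claim: ln(x-y) = ln(x) - ln(y).
Test a specific point where both sides are defined: x = 5, y = 1.
LHS = ln(x-y) ≈ 1.3863
RHS = ln(x) - ln(y) ≈ 1.6094
Since 1.3863 ≠ 1.6094, the equation fails at this point, so it cannot hold for all real values of x and y for which both sides are defined.
ln(x) - ln(y) = ln(x/y), not ln(x-y).

Conclusion: No, this is NOT an identity.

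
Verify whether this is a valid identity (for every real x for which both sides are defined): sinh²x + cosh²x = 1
Claim: sinh²x + cosh²x = 1.
Test a specific point where both sides are defined: x = 3.
LHS = sinh²x + cosh²x ≈ 201.7156
RHS = 1 ≈ 1.0000
Since 201.7156 ≠ 1.0000, the equation fails at this point, so it cannot hold for every real x for which both sides are defined.
The correct hyperbolic identity is cosh²x - sinh²x = 1 (a difference); the sum sinh²x + cosh²x equals cosh(2x).

Conclusion: No, this is NOT an identity.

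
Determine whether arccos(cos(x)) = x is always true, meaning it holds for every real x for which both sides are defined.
No, this is NOT an identity.

Claim: arccos(cos(x)) = x.
Test a specific point where both sides are defined: x = -π/2.
LHS = arccos(cos(x)) ≈ 1.5708
RHS = x ≈ -1.5708
Since 1.5708 ≠ -1.5708, the equation fails at this point, so it cannot hold for every real x for which both sides are defined.
arccos only returns values in [0, π], so arccos(cos(x)) = x holds only for x in that interval, not for all real x.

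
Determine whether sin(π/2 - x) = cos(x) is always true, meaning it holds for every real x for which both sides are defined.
Yes, this is an identity.

Claim: sin(π/2 - x) = cos(x).
Reasoning: Use sin(u - v) = sin(u)cos(v) - cos(u)sin(v) with u = π/2, v = x: sin(π/2)cos(x) - cos(π/2)sin(x) = 1·cos(x) - 0·sin(x) = cos(x).
So the two sides agree for every real x for which both sides are defined.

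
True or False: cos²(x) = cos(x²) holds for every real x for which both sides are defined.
False.

Claim: cos²(x) = cos(x²).
Test a specific point where both sides are defined: x = -π/3.
LHS = cos²(x) ≈ 0.2500
RHS = cos(x²) ≈ 0.4566
Since 0.2500 ≠ 0.4566, the equation fails at this point, so it cannot hold for every real x for which both sides are defined.
cos²(x) means (cos x)², squaring the output; cos(x²) squares the input. These are different functions.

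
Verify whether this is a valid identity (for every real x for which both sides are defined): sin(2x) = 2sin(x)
No, this is NOT an identity.

Claim: sin(2x) = 2sin(x).
Test a specific point where both sides are defined: x = 2π/3.
LHS = sin(2x) ≈ -0.8660
RHS = 2sin(x) ≈ 1.7321
Since -0.8660 ≠ 1.7321, the equation fails at this point, so it cannot hold for every real x for which both sides are defined.
The correct double-angle formula is sin(2x) = 2sin(x)cos(x).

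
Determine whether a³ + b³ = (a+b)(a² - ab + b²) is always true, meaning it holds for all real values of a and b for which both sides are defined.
Yes, this is an identity.

Claim: a³ + b³ = (a+b)(a² - ab + b²).
Reasoning: Expand the right side: (a+b)(a² - ab + b²) = a³ - a²b + ab² + a²b - ab² + b³ = a³ + b³ (the middle terms cancel in pairs).
So the two sides agree for all real values of a and b for which both sides are defined.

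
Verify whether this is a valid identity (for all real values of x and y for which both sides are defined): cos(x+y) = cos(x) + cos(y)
No, this is NOT an identity.

Claim: cos(x+y) = cos(x) + cos(y).
Test a specific point where both sides are defined: x = -π/6, y = -π/2.
LHS = cos(x+y) ≈ -0.5000
RHS = cos(x) + cos(y) ≈ 0.8660
Since -0.5000 ≠ 0.8660, the equation fails at this point, so it cannot hold for all real values of x and y for which both sides are defined.
The correct expansion is cos(x+y) = cos(x)cos(y) - sin(x)sin(y); cosine is not additive.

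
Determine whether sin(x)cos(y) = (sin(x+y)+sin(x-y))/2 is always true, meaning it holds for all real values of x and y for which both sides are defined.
Claim: sin(x)cos(y) = (sin(x+y)+sin(x-y))/2.
Reasoning: sin(x+y) = sin(x)cos(y) + cos(x)sin(y) and sin(x-y) = sin(x)cos(y) - cos(x)sin(y). Adding, sin(x+y) + sin(x-y) = 2sin(x)cos(y); divide by 2.
So the two sides agree for all real values of x and y for which both sides are defined.

Conclusion: Yes, this is an identity.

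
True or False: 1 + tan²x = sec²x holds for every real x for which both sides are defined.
True.

Claim: 1 + tan²x = sec²x.
Reasoning: Start from sin²x + cos²x = 1 and divide every term by cos²x (allowed wherever tan x and sec x are defined): tan²x + 1 = 1/cos²x = sec²x.
So the two sides agree for every real x for which both sides are defined.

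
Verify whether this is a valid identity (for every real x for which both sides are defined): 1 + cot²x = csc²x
Yes, this is an identity.

Claim: 1 + cot²x = csc²x.
Reasoning: Start from sin²x + cos²x = 1 and divide every term by sin²x (allowed wherever cot x and csc x are defined): 1 + cot²x = 1/sin²x = csc²x.
So the two sides agree for every real x for which both sides are defined.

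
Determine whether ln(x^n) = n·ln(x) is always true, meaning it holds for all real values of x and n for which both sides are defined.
Claim: ln(x^n) = n·ln(x).
Reasoning: The right side requires x > 0. For x > 0, x^n = (e^(ln x))^n = e^(n·ln x), so taking ln of both sides gives ln(x^n) = n·ln(x).
So the two sides agree for all real values of x and n for which both sides are defined.

Conclusion: Yes, this is an identity.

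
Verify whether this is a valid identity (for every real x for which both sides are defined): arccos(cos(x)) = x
Claim: arccos(cos(x)) = x.
Test a specific point where both sides are defined: x = -π/4.
LHS = arccos(cos(x)) ≈ 0.7854
RHS = x ≈ -0.7854
Since 0.7854 ≠ -0.7854, the equation fails at this point, so it cannot hold for every real x for which both sides are defined.
arccos only returns values in [0, π], so arccos(cos(x)) = x holds only for x in that interval, not for all real x.

Conclusion: No, this is NOT an identity.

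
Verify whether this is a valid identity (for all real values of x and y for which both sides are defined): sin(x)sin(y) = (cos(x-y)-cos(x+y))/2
Claim: sin(x)sin(y) = (cos(x-y)-cos(x+y))/2.
Reasoning: cos(x-y) = cos(x)cos(y) + sin(x)sin(y) and cos(x+y) = cos(x)cos(y) - sin(x)sin(y). Subtracting, cos(x-y) - cos(x+y) = 2sin(x)sin(y); divide by 2.
So the two sides agree for all real values of x and y for which both sides are defined.

Conclusion: Yes, this is an identity.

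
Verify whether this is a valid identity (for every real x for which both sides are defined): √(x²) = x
Claim: √(x²) = x.
Test a specific point where both sides are defined: x = -2.
LHS = √(x²) ≈ 2.0000
RHS = x ≈ -2.0000
Since 2.0000 ≠ -2.0000, the equation fails at this point, so it cannot hold for every real x for which both sides are defined.
√(x²) = |x|, which differs from x whenever x < 0 (both sides are defined for every real x).

Conclusion: No, this is NOT an identity.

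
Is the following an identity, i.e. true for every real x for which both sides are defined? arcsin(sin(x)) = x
Claim: arcsin(sin(x)) = x.
Test a specific point where both sides are defined: x = 2π/3.
LHS = arcsin(sin(x)) ≈ 1.0472
RHS = x ≈ 2.0944
Since 1.0472 ≠ 2.0944, the equation fails at this point, so it cannot hold for every real x for which both sides are defined.
arcsin only returns values in [-π/2, π/2], so arcsin(sin(x)) = x holds only for x in that interval, not for all real x.

Conclusion: No, this is NOT an identity.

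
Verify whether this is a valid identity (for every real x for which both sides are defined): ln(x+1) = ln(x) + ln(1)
No, this is NOT an identity.

Claim: ln(x+1) = ln(x) + ln(1).
Test a specific point where both sides are defined: x = 3/2.
LHS = ln(x+1) ≈ 0.9163
RHS = ln(x) + ln(1) ≈ 0.4055
Since 0.9163 ≠ 0.4055, the equation fails at this point, so it cannot hold for every real x for which both sides are defined.
ln(1) = 0, so the right side is just ln(x), which differs from ln(x+1).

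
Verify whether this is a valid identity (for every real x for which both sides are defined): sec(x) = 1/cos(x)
Yes, this is an identity.

Claim: sec(x) = 1/cos(x).
Reasoning: sec(x) is by definition the reciprocal of cos(x), wherever cos(x) ≠ 0.
So the two sides agree for every real x for which both sides are defined.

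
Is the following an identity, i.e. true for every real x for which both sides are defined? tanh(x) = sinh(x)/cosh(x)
Claim: tanh(x) = sinh(x)/cosh(x).
Reasoning: tanh(x) is defined as sinh(x)/cosh(x) = (e^x - e^-x)/(e^x + e^-x); cosh(x) ≥ 1 is never zero, so this holds for every real x.
So the two sides agree for every real x for which both sides are defined.

Conclusion: Yes, this is an identity.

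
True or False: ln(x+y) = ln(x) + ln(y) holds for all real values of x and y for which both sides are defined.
False.

Claim: ln(x+y) = ln(x) + ln(y).
Test a specific point where both sides are defined: x = 1, y = 1/2.
LHS = ln(x+y) ≈ 0.4055
RHS = ln(x) + ln(y) ≈ -0.6931
Since 0.4055 ≠ -0.6931, the equation fails at this point, so it cannot hold for all real values of x and y for which both sides are defined.
ln(x) + ln(y) = ln(xy), not ln(x+y).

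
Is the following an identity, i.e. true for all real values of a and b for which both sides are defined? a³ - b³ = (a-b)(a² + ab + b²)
Yes, this is an identity.

Claim: a³ - b³ = (a-b)(a² + ab + b²).
Reasoning: Expand the right side: (a-b)(a² + ab + b²) = a³ + a²b + ab² - a²b - ab² - b³ = a³ - b³ (the middle terms cancel in pairs).
So the two sides agree for all real values of a and b for which both sides are defined.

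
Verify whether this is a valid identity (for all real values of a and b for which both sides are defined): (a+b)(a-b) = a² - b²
Yes, this is an identity.

Claim: (a+b)(a-b) = a² - b².
Reasoning: Expand: (a+b)(a-b) = a² - ab + ba - b² = a² - b² (the cross terms cancel).
So the two sides agree for all real values of a and b for which both sides are defined.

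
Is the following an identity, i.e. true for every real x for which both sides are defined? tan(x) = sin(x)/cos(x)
Claim: tan(x) = sin(x)/cos(x).
Reasoning: For an angle x whose terminal point on the unit circle is (cos x, sin x), tan(x) is defined as the ratio (second coordinate)/(first coordinate) = sin(x)/cos(x), wherever cos(x) ≠ 0.
So the two sides agree for every real x for which both sides are defined.

Conclusion: Yes, this is an identity.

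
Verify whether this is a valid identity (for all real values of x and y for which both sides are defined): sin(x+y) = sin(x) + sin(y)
No, this is NOT an identity.

Claim: sin(x+y) = sin(x) + sin(y).
Test a specific point where both sides are defined: x = -π/4, y = 3π/4.
LHS = sin(x+y) ≈ 1.0000
RHS = sin(x) + sin(y) ≈ 0.0000
Since 1.0000 ≠ 0.0000, the equation fails at this point, so it cannot hold for all real values of x and y for which both sides are defined.
The correct expansion is sin(x+y) = sin(x)cos(y) + cos(x)sin(y); sine is not additive.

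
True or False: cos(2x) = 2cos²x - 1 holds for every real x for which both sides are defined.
True.

Claim: cos(2x) = 2cos²x - 1.
Reasoning: cos(2x) = cos²x - sin²x. Replace sin²x by 1 - cos²x: cos²x - (1 - cos²x) = 2cos²x - 1.
So the two sides agree for every real x for which both sides are defined.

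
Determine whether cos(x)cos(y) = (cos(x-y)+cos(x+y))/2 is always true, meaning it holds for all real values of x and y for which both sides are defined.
Claim: cos(x)cos(y) = (cos(x-y)+cos(x+y))/2.
Reasoning: cos(x-y) = cos(x)cos(y) + sin(x)sin(y) and cos(x+y) = cos(x)cos(y) - sin(x)sin(y). Adding, cos(x-y) + cos(x+y) = 2cos(x)cos(y); divide by 2.
So the two sides agree for all real values of x and y for which both sides are defined.

Conclusion: Yes, this is an identity.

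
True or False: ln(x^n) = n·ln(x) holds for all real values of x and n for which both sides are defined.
True.

Claim: ln(x^n) = n·ln(x).
Reasoning: The right side requires x > 0. For x > 0, x^n = (e^(ln x))^n = e^(n·ln x), so taking ln of both sides gives ln(x^n) = n·ln(x).
So the two sides agree for all real values of x and n for which both sides are defined.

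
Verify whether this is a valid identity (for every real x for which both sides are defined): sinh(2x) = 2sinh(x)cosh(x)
Claim: sinh(2x) = 2sinh(x)cosh(x).
Reasoning: 2sinh(x)cosh(x) = 2 · (e^x - e^-x)/2 · (e^x + e^-x)/2 = (e^(2x) - e^(-2x))/2 = sinh(2x).
So the two sides agree for every real x for which both sides are defined.

Conclusion: Yes, this is an identity.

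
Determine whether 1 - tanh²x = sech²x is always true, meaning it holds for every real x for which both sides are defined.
Claim: 1 - tanh²x = sech²x.
Reasoning: Divide cosh²x - sinh²x = 1 through by cosh²x (never zero): 1 - tanh²x = 1/cosh²x = sech²x.
So the two sides agree for every real x for which both sides are defined.

Conclusion: Yes, this is an identity.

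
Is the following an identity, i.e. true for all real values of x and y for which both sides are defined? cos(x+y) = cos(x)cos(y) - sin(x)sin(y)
Yes, this is an identity.

Claim: cos(x+y) = cos(x)cos(y) - sin(x)sin(y).
Reasoning: By Euler's formula e^(i(x+y)) = e^(ix)·e^(iy) = (cos x + i·sin x)(cos y + i·sin y). The real part of the left side is cos(x+y); the real part of the product is cos(x)cos(y) - sin(x)sin(y) (since i·i = -1).
So the two sides agree for all real values of x and y for which both sides are defined.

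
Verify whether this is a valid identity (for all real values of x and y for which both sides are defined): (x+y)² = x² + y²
No, this is NOT an identity.

Claim: (x+y)² = x² + y².
Test a specific point where both sides are defined: x = 1/2, y = 1/2.
LHS = (x+y)² ≈ 1.0000
RHS = x² + y² ≈ 0.5000
Since 1.0000 ≠ 0.5000, the equation fails at this point, so it cannot hold for all real values of x and y for which both sides are defined.
The correct expansion is (x+y)² = x² + 2xy + y²; the cross term 2xy is missing.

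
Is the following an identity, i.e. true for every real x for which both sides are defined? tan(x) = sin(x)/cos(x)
Yes, this is an identity.

Claim: tan(x) = sin(x)/cos(x).
Reasoning: For an angle x whose terminal point on the unit circle is (cos x, sin x), tan(x) is defined as the ratio (second coordinate)/(first coordinate) = sin(x)/cos(x), wherever cos(x) ≠ 0.
So the two sides agree for every real x for which both sides are defined.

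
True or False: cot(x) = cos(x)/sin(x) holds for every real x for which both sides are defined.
True.

Claim: cot(x) = cos(x)/sin(x).
Reasoning: cot(x) is defined as 1/tan(x) = 1/(sin(x)/cos(x)) = cos(x)/sin(x), wherever sin(x) ≠ 0.
So the two sides agree for every real x for which both sides are defined.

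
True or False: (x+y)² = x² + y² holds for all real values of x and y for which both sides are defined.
Claim: (x+y)² = x² + y².
Test a specific point where both sides are defined: x = 3, y = -2.
LHS = (x+y)² ≈ 1.0000
RHS = x² + y² ≈ 13.0000
Since 1.0000 ≠ 13.0000, the equation fails at this point, so it cannot hold for all real values of x and y for which both sides are defined.
The correct expansion is (x+y)² = x² + 2xy + y²; the cross term 2xy is missing.

Conclusion: False.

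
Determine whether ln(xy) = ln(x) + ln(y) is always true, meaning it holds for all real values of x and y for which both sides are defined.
Claim: ln(xy) = ln(x) + ln(y).
Reasoning: Both sides are simultaneously defined only when x, y > 0. Write x = e^p, y = e^q (p = ln x, q = ln y). Then xy = e^p · e^q = e^(p+q), so ln(xy) = p + q = ln(x) + ln(y).
So the two sides agree for all real values of x and y for which both sides are defined.

Conclusion: Yes, this is an identity.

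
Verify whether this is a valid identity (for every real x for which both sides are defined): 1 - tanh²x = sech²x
Claim: 1 - tanh²x = sech²x.
Reasoning: Divide cosh²x - sinh²x = 1 through by cosh²x (never zero): 1 - tanh²x = 1/cosh²x = sech²x.
So the two sides agree for every real x for which both sides are defined.

Conclusion: Yes, this is an identity.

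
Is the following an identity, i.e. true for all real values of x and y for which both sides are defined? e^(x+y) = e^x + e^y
Claim: e^(x+y) = e^x + e^y.
Test a specific point where both sides are defined: x = -3, y = -2.
LHS = e^(x+y) ≈ 0.0067
RHS = e^x + e^y ≈ 0.1851
Since 0.0067 ≠ 0.1851, the equation fails at this point, so it cannot hold for all real values of x and y for which both sides are defined.
The correct rule is e^(x+y) = e^x · e^y (a product, not a sum).

Conclusion: No, this is NOT an identity.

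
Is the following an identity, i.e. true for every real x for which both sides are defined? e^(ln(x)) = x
Yes, this is an identity.

Claim: e^(ln(x)) = x.
Reasoning: For x > 0, ln(x) is by definition the exponent p such that e^p = x. Raising e to that exponent therefore returns x: e^(ln x) = x.
So the two sides agree for every real x for which both sides are defined.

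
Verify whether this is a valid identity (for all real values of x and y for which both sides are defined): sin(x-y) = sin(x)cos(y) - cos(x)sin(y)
Claim: sin(x-y) = sin(x)cos(y) - cos(x)sin(y).
Reasoning: Replace y by -y in sin(x+y) = sin(x)cos(y) + cos(x)sin(y) and use cos(-y) = cos(y), sin(-y) = -sin(y): sin(x-y) = sin(x)cos(y) - cos(x)sin(y).
So the two sides agree for all real values of x and y for which both sides are defined.

Conclusion: Yes, this is an identity.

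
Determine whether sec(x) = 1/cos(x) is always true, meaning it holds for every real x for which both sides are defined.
Yes, this is an identity.

Claim: sec(x) = 1/cos(x).
Reasoning: sec(x) is by definition the reciprocal of cos(x), wherever cos(x) ≠ 0.
So the two sides agree for every real x for which both sides are defined.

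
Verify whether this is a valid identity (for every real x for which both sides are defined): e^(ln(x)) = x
Yes, this is an identity.

Claim: e^(ln(x)) = x.
Reasoning: For x > 0, ln(x) is by definition the exponent p such that e^p = x. Raising e to that exponent therefore returns x: e^(ln x) = x.
So the two sides agree for every real x for which both sides are defined.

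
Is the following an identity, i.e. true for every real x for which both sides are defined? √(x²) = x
Claim: √(x²) = x.
Test a specific point where both sides are defined: x = -3.
LHS = √(x²) ≈ 3.0000
RHS = x ≈ -3.0000
Since 3.0000 ≠ -3.0000, the equation fails at this point, so it cannot hold for every real x for which both sides are defined.
√(x²) = |x|, which differs from x whenever x < 0 (both sides are defined for every real x).

Conclusion: No, this is NOT an identity.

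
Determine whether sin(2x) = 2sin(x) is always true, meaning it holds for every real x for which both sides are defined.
No, this is NOT an identity.

Claim: sin(2x) = 2sin(x).
Test a specific point where both sides are defined: x = -π/3.
LHS = sin(2x) ≈ -0.8660
RHS = 2sin(x) ≈ -1.7321
Since -0.8660 ≠ -1.7321, the equation fails at this point, so it cannot hold for every real x for which both sides are defined.
The correct double-angle formula is sin(2x) = 2sin(x)cos(x).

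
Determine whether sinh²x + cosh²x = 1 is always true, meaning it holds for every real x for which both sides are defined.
Claim: sinh²x + cosh²x = 1.
Test a specific point where both sides are defined: x = 2.
LHS = sinh²x + cosh²x ≈ 27.3082
RHS = 1 ≈ 1.0000
Since 27.3082 ≠ 1.0000, the equation fails at this point, so it cannot hold for every real x for which both sides are defined.
The correct hyperbolic identity is cosh²x - sinh²x = 1 (a difference); the sum sinh²x + cosh²x equals cosh(2x).

Conclusion: No, this is NOT an identity.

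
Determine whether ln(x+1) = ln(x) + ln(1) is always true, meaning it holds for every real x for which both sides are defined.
No, this is NOT an identity.

Claim: ln(x+1) = ln(x) + ln(1).
Test a specific point where both sides are defined: x = 3/2.
LHS = ln(x+1) ≈ 0.9163
RHS = ln(x) + ln(1) ≈ 0.4055
Since 0.9163 ≠ 0.4055, the equation fails at this point, so it cannot hold for every real x for which both sides are defined.
ln(1) = 0, so the right side is just ln(x), which differs from ln(x+1).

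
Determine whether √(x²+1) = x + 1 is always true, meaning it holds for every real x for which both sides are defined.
No, this is NOT an identity.

Claim: √(x²+1) = x + 1.
Test a specific point where both sides are defined: x = 1.
LHS = √(x²+1) ≈ 1.4142
RHS = x + 1 ≈ 2.0000
Since 1.4142 ≠ 2.0000, the equation fails at this point, so it cannot hold for every real x for which both sides are defined.
(x+1)² = x² + 2x + 1 ≠ x² + 1 unless x = 0.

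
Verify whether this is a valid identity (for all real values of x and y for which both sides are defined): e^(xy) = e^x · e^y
Claim: e^(xy) = e^x · e^y.
Test a specific point where both sides are defined: x = 3, y = 3.
LHS = e^(xy) ≈ 8103.0839
RHS = e^x · e^y ≈ 403.4288
Since 8103.0839 ≠ 403.4288, the equation fails at this point, so it cannot hold for all real values of x and y for which both sides are defined.
e^x · e^y = e^(x+y), not e^(xy).

Conclusion: No, this is NOT an identity.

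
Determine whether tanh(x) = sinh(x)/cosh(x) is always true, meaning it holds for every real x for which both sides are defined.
Yes, this is an identity.

Claim: tanh(x) = sinh(x)/cosh(x).
Reasoning: tanh(x) is defined as sinh(x)/cosh(x) = (e^x - e^-x)/(e^x + e^-x); cosh(x) ≥ 1 is never zero, so this holds for every real x.
So the two sides agree for every real x for which both sides are defined.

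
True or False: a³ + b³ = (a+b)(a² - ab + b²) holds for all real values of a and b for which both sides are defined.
Claim: a³ + b³ = (a+b)(a² - ab + b²).
Reasoning: Expand the right side: (a+b)(a² - ab + b²) = a³ - a²b + ab² + a²b - ab² + b³ = a³ + b³ (the middle terms cancel in pairs).
So the two sides agree for all real values of a and b for which both sides are defined.

Conclusion: True.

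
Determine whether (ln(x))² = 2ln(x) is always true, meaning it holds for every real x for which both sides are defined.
Claim: (ln(x))² = 2ln(x).
Test a specific point where both sides are defined: x = 2.
LHS = (ln(x))² ≈ 0.4805
RHS = 2ln(x) ≈ 1.3863
Since 0.4805 ≠ 1.3863, the equation fails at this point, so it cannot hold for every real x for which both sides are defined.
2ln(x) equals ln(x²), which is not the same as (ln x)².

Conclusion: No, this is NOT an identity.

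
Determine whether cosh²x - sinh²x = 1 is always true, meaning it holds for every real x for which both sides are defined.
Yes, this is an identity.

Claim: cosh²x - sinh²x = 1.
Reasoning: With cosh(x) = (e^x + e^-x)/2 and sinh(x) = (e^x - e^-x)/2: cosh²x = (e^(2x) + 2 + e^(-2x))/4 and sinh²x = (e^(2x) - 2 + e^(-2x))/4. Subtracting leaves 4/4 = 1.
So the two sides agree for every real x for which both sides are defined.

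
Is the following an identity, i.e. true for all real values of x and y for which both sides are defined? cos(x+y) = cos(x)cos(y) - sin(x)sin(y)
Yes, this is an identity.

Claim: cos(x+y) = cos(x)cos(y) - sin(x)sin(y).
Reasoning: By Euler's formula e^(i(x+y)) = e^(ix)·e^(iy) = (cos x + i·sin x)(cos y + i·sin y). The real part of the left side is cos(x+y); the real part of the product is cos(x)cos(y) - sin(x)sin(y) (since i·i = -1).
So the two sides agree for all real values of x and y for which both sides are defined.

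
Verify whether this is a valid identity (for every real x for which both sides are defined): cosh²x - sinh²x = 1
Claim: cosh²x - sinh²x = 1.
Reasoning: With cosh(x) = (e^x + e^-x)/2 and sinh(x) = (e^x - e^-x)/2: cosh²x = (e^(2x) + 2 + e^(-2x))/4 and sinh²x = (e^(2x) - 2 + e^(-2x))/4. Subtracting leaves 4/4 = 1.
So the two sides agree for every real x for which both sides are defined.

Conclusion: Yes, this is an identity.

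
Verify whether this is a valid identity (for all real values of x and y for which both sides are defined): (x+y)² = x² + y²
Claim: (x+y)² = x² + y².
Test a specific point where both sides are defined: x = -2, y = 2.
LHS = (x+y)² ≈ 0.0000
RHS = x² + y² ≈ 8.0000
Since 0.0000 ≠ 8.0000, the equation fails at this point, so it cannot hold for all real values of x and y for which both sides are defined.
The correct expansion is (x+y)² = x² + 2xy + y²; the cross term 2xy is missing.

Conclusion: No, this is NOT an identity.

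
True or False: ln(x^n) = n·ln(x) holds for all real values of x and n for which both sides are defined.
True.

Claim: ln(x^n) = n·ln(x).
Reasoning: The right side requires x > 0. For x > 0, x^n = (e^(ln x))^n = e^(n·ln x), so taking ln of both sides gives ln(x^n) = n·ln(x).
So the two sides agree for all real values of x and n for which both sides are defined.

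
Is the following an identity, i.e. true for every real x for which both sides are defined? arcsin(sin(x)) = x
Claim: arcsin(sin(x)) = x.
Test a specific point where both sides are defined: x = 2π/3.
LHS = arcsin(sin(x)) ≈ 1.0472
RHS = x ≈ 2.0944
Since 1.0472 ≠ 2.0944, the equation fails at this point, so it cannot hold for every real x for which both sides are defined.
arcsin only returns values in [-π/2, π/2], so arcsin(sin(x)) = x holds only for x in that interval, not for all real x.

Conclusion: No, this is NOT an identity.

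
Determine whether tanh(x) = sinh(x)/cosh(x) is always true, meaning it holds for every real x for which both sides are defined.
Claim: tanh(x) = sinh(x)/cosh(x).
Reasoning: tanh(x) is defined as sinh(x)/cosh(x) = (e^x - e^-x)/(e^x + e^-x); cosh(x) ≥ 1 is never zero, so this holds for every real x.
So the two sides agree for every real x for which both sides are defined.

Conclusion: Yes, this is an identity.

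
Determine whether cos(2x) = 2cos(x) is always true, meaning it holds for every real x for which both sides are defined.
Claim: cos(2x) = 2cos(x).
Test a specific point where both sides are defined: x = 3π/4.
LHS = cos(2x) ≈ 0.0000
RHS = 2cos(x) ≈ -1.4142
Since 0.0000 ≠ -1.4142, the equation fails at this point, so it cannot hold for every real x for which both sides are defined.
The correct double-angle formula is cos(2x) = cos²x - sin²x.

Conclusion: No, this is NOT an identity.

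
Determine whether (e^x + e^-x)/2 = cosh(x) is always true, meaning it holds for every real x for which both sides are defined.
Claim: (e^x + e^-x)/2 = cosh(x).
Reasoning: This is exactly the definition of the hyperbolic cosine: cosh(x) := (e^x + e^-x)/2.
So the two sides agree for every real x for which both sides are defined.

Conclusion: Yes, this is an identity.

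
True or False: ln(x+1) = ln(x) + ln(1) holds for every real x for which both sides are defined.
False.

Claim: ln(x+1) = ln(x) + ln(1).
Test a specific point where both sides are defined: x = 1/2.
LHS = ln(x+1) ≈ 0.4055
RHS = ln(x) + ln(1) ≈ -0.6931
Since 0.4055 ≠ -0.6931, the equation fails at this point, so it cannot hold for every real x for which both sides are defined.
ln(1) = 0, so the right side is just ln(x), which differs from ln(x+1).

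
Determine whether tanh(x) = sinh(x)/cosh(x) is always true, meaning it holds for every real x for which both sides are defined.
Yes, this is an identity.

Claim: tanh(x) = sinh(x)/cosh(x).
Reasoning: tanh(x) is defined as sinh(x)/cosh(x) = (e^x - e^-x)/(e^x + e^-x); cosh(x) ≥ 1 is never zero, so this holds for every real x.
So the two sides agree for every real x for which both sides are defined.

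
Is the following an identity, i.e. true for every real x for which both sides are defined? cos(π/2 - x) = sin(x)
Yes, this is an identity.

Claim: cos(π/2 - x) = sin(x).
Reasoning: Use cos(u - v) = cos(u)cos(v) + sin(u)sin(v) with u = π/2, v = x: cos(π/2)cos(x) + sin(π/2)sin(x) = 0·cos(x) + 1·sin(x) = sin(x).
So the two sides agree for every real x for which both sides are defined.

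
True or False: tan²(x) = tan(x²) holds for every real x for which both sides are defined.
False.

Claim: tan²(x) = tan(x²).
Test a specific point where both sides are defined: x = -π/3.
LHS = tan²(x) ≈ 3.0000
RHS = tan(x²) ≈ 1.9485
Since 3.0000 ≠ 1.9485, the equation fails at this point, so it cannot hold for every real x for which both sides are defined.
tan²(x) means (tan x)², squaring the output; tan(x²) squares the input. These are different functions.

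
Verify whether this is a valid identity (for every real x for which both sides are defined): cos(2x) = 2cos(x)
No, this is NOT an identity.

Claim: cos(2x) = 2cos(x).
Test a specific point where both sides are defined: x = π/4.
LHS = cos(2x) ≈ 0.0000
RHS = 2cos(x) ≈ 1.4142
Since 0.0000 ≠ 1.4142, the equation fails at this point, so it cannot hold for every real x for which both sides are defined.
The correct double-angle formula is cos(2x) = cos²x - sin²x.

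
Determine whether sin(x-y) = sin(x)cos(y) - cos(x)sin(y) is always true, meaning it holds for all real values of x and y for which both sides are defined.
Claim: sin(x-y) = sin(x)cos(y) - cos(x)sin(y).
Reasoning: Replace y by -y in sin(x+y) = sin(x)cos(y) + cos(x)sin(y) and use cos(-y) = cos(y), sin(-y) = -sin(y): sin(x-y) = sin(x)cos(y) - cos(x)sin(y).
So the two sides agree for all real values of x and y for which both sides are defined.

Conclusion: Yes, this is an identity.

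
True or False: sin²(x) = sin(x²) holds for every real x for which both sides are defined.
Claim: sin²(x) = sin(x²).
Test a specific point where both sides are defined: x = π/4.
LHS = sin²(x) ≈ 0.5000
RHS = sin(x²) ≈ 0.5785
Since 0.5000 ≠ 0.5785, the equation fails at this point, so it cannot hold for every real x for which both sides are defined.
sin²(x) means (sin x)², squaring the output; sin(x²) squares the input. These are different functions.

Conclusion: False.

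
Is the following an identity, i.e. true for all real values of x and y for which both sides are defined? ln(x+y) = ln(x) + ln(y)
Claim: ln(x+y) = ln(x) + ln(y).
Test a specific point where both sides are defined: x = 3/2, y = 2.
LHS = ln(x+y) ≈ 1.2528
RHS = ln(x) + ln(y) ≈ 1.0986
Since 1.2528 ≠ 1.0986, the equation fails at this point, so it cannot hold for all real values of x and y for which both sides are defined.
ln(x) + ln(y) = ln(xy), not ln(x+y).

Conclusion: No, this is NOT an identity.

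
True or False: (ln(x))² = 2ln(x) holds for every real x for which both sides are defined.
Claim: (ln(x))² = 2ln(x).
Test a specific point where both sides are defined: x = 2.
LHS = (ln(x))² ≈ 0.4805
RHS = 2ln(x) ≈ 1.3863
Since 0.4805 ≠ 1.3863, the equation fails at this point, so it cannot hold for every real x for which both sides are defined.
2ln(x) equals ln(x²), which is not the same as (ln x)².

Conclusion: False.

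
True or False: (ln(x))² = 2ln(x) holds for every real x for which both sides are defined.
False.

Claim: (ln(x))² = 2ln(x).
Test a specific point where both sides are defined: x = 3/2.
LHS = (ln(x))² ≈ 0.1644
RHS = 2ln(x) ≈ 0.8109
Since 0.1644 ≠ 0.8109, the equation fails at this point, so it cannot hold for every real x for which both sides are defined.
2ln(x) equals ln(x²), which is not the same as (ln x)².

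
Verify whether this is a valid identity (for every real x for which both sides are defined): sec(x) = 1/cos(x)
Yes, this is an identity.

Claim: sec(x) = 1/cos(x).
Reasoning: sec(x) is by definition the reciprocal of cos(x), wherever cos(x) ≠ 0.
So the two sides agree for every real x for which both sides are defined.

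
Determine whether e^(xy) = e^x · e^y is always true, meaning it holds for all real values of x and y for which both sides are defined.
Claim: e^(xy) = e^x · e^y.
Test a specific point where both sides are defined: x = 1, y = -1.
LHS = e^(xy) ≈ 0.3679
RHS = e^x · e^y ≈ 1.0000
Since 0.3679 ≠ 1.0000, the equation fails at this point, so it cannot hold for all real values of x and y for which both sides are defined.
e^x · e^y = e^(x+y), not e^(xy).

Conclusion: No, this is NOT an identity.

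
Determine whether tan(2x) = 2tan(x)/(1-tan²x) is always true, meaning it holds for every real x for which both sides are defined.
Yes, this is an identity.

Claim: tan(2x) = 2tan(x)/(1-tan²x).
Reasoning: tan(2x) = sin(2x)/cos(2x) = 2sin(x)cos(x) / (cos²x - sin²x). Divide numerator and denominator by cos²x: 2tan(x) / (1 - tan²x).
So the two sides agree for every real x for which both sides are defined.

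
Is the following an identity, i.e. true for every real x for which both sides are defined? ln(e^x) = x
Yes, this is an identity.

Claim: ln(e^x) = x.
Reasoning: ln is the inverse of the exponential: ln(e^x) asks for the exponent p with e^p = e^x, and since e^p is one-to-one that exponent is p = x.
So the two sides agree for every real x for which both sides are defined.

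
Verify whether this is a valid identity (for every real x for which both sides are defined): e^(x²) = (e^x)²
Claim: e^(x²) = (e^x)².
Test a specific point where both sides are defined: x = 1/2.
LHS = e^(x²) ≈ 1.2840
RHS = (e^x)² ≈ 2.7183
Since 1.2840 ≠ 2.7183, the equation fails at this point, so it cannot hold for every real x for which both sides are defined.
(e^x)² = e^(2x), and 2x ≠ x² in general.

Conclusion: No, this is NOT an identity.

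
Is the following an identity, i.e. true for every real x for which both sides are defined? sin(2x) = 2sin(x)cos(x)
Yes, this is an identity.

Claim: sin(2x) = 2sin(x)cos(x).
Reasoning: Put y = x in the addition formula sin(x+y) = sin(x)cos(y) + cos(x)sin(y): sin(2x) = sin(x)cos(x) + cos(x)sin(x) = 2sin(x)cos(x).
So the two sides agree for every real x for which both sides are defined.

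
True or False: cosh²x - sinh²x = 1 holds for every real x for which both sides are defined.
True.

Claim: cosh²x - sinh²x = 1.
Reasoning: With cosh(x) = (e^x + e^-x)/2 and sinh(x) = (e^x - e^-x)/2: cosh²x = (e^(2x) + 2 + e^(-2x))/4 and sinh²x = (e^(2x) - 2 + e^(-2x))/4. Subtracting leaves 4/4 = 1.
So the two sides agree for every real x for which both sides are defined.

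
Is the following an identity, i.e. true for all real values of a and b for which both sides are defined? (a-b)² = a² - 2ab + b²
Claim: (a-b)² = a² - 2ab + b².
Reasoning: Expand: (a-b)² = (a-b)(a-b) = a·a - a·b - b·a + b·b = a² - 2ab + b².
So the two sides agree for all real values of a and b for which both sides are defined.

Conclusion: Yes, this is an identity.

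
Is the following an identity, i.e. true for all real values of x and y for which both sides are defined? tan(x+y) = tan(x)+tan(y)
Claim: tan(x+y) = tan(x)+tan(y).
Test a specific point where both sides are defined: x = π/6, y = 2π/3.
LHS = tan(x+y) ≈ -0.5774
RHS = tan(x)+tan(y) ≈ -1.1547
Since -0.5774 ≠ -1.1547, the equation fails at this point, so it cannot hold for all real values of x and y for which both sides are defined.
The correct formula is tan(x+y) = (tan(x) + tan(y))/(1 - tan(x)tan(y)).

Conclusion: No, this is NOT an identity.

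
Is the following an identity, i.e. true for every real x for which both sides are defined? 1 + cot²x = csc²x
Claim: 1 + cot²x = csc²x.
Reasoning: Start from sin²x + cos²x = 1 and divide every term by sin²x (allowed wherever cot x and csc x are defined): 1 + cot²x = 1/sin²x = csc²x.
So the two sides agree for every real x for which both sides are defined.

Conclusion: Yes, this is an identity.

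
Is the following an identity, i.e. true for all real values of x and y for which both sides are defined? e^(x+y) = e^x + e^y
No, this is NOT an identity.

Claim: e^(x+y) = e^x + e^y.
Test a specific point where both sides are defined: x = 1, y = 1/2.
LHS = e^(x+y) ≈ 4.4817
RHS = e^x + e^y ≈ 4.3670
Since 4.4817 ≠ 4.3670, the equation fails at this point, so it cannot hold for all real values of x and y for which both sides are defined.
The correct rule is e^(x+y) = e^x · e^y (a product, not a sum).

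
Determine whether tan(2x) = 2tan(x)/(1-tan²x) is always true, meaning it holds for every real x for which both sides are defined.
Yes, this is an identity.

Claim: tan(2x) = 2tan(x)/(1-tan²x).
Reasoning: tan(2x) = sin(2x)/cos(2x) = 2sin(x)cos(x) / (cos²x - sin²x). Divide numerator and denominator by cos²x: 2tan(x) / (1 - tan²x).
So the two sides agree for every real x for which both sides are defined.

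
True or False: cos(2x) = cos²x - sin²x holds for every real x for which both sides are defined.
True.

Claim: cos(2x) = cos²x - sin²x.
Reasoning: Put y = x in the addition formula cos(x+y) = cos(x)cos(y) - sin(x)sin(y): cos(2x) = cos²x - sin²x.
So the two sides agree for every real x for which both sides are defined.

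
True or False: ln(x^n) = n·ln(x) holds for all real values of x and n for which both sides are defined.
Claim: ln(x^n) = n·ln(x).
Reasoning: The right side requires x > 0. For x > 0, x^n = (e^(ln x))^n = e^(n·ln x), so taking ln of both sides gives ln(x^n) = n·ln(x).
So the two sides agree for all real values of x and n for which both sides are defined.

Conclusion: True.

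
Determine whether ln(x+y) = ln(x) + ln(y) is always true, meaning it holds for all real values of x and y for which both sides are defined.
No, this is NOT an identity.

Claim: ln(x+y) = ln(x) + ln(y).
Test a specific point where both sides are defined: x = 1/2, y = 5.
LHS = ln(x+y) ≈ 1.7047
RHS = ln(x) + ln(y) ≈ 0.9163
Since 1.7047 ≠ 0.9163, the equation fails at this point, so it cannot hold for all real values of x and y for which both sides are defined.
ln(x) + ln(y) = ln(xy), not ln(x+y).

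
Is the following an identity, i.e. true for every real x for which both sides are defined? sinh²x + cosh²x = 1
No, this is NOT an identity.

Claim: sinh²x + cosh²x = 1.
Test a specific point where both sides are defined: x = -2.
LHS = sinh²x + cosh²x ≈ 27.3082
RHS = 1 ≈ 1.0000
Since 27.3082 ≠ 1.0000, the equation fails at this point, so it cannot hold for every real x for which both sides are defined.
The correct hyperbolic identity is cosh²x - sinh²x = 1 (a difference); the sum sinh²x + cosh²x equals cosh(2x).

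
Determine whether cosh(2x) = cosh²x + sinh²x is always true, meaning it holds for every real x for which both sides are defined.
Claim: cosh(2x) = cosh²x + sinh²x.
Reasoning: cosh²x = (e^(2x) + 2 + e^(-2x))/4 and sinh²x = (e^(2x) - 2 + e^(-2x))/4. Adding gives (2e^(2x) + 2e^(-2x))/4 = (e^(2x) + e^(-2x))/2 = cosh(2x).
So the two sides agree for every real x for which both sides are defined.

Conclusion: Yes, this is an identity.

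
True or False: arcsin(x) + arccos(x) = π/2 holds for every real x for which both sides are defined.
True.

Claim: arcsin(x) + arccos(x) = π/2.
Reasoning: Both sides are defined for -1 ≤ x ≤ 1. Let θ = arcsin(x), so sin θ = x and θ ∈ [-π/2, π/2]. Then cos(π/2 - θ) = sin θ = x and π/2 - θ ∈ [0, π], which is exactly the range of arccos, so arccos(x) = π/2 - θ. Adding: arcsin(x) + arccos(x) = θ + (π/2 - θ) = π/2.
So the two sides agree for every real x for which both sides are defined.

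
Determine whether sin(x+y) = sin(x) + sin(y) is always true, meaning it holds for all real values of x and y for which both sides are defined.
Claim: sin(x+y) = sin(x) + sin(y).
Test a specific point where both sides are defined: x = -π/4, y = -π/2.
LHS = sin(x+y) ≈ -0.7071
RHS = sin(x) + sin(y) ≈ -1.7071
Since -0.7071 ≠ -1.7071, the equation fails at this point, so it cannot hold for all real values of x and y for which both sides are defined.
The correct expansion is sin(x+y) = sin(x)cos(y) + cos(x)sin(y); sine is not additive.

Conclusion: No, this is NOT an identity.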